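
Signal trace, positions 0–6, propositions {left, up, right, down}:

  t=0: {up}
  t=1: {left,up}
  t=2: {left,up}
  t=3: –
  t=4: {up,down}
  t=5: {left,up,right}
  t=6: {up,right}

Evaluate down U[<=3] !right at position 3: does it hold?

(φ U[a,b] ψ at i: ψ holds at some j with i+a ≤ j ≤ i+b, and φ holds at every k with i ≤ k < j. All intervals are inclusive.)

True

Need some j in [3,6] with !right, and down at every k in [3,j-1].
  j=3: !right holds; no prefix to check → satisfied.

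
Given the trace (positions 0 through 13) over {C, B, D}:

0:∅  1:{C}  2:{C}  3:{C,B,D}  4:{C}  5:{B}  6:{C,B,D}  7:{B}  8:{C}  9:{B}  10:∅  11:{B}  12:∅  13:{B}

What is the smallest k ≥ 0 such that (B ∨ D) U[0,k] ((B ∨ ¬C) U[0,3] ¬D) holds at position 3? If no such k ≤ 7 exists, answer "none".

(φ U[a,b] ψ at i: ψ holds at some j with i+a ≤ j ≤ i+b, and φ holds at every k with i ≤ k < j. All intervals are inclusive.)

Need earliest j ≥ 3 with ((B ∨ ¬C) U[0,3] ¬D), and (B ∨ D) at every k in [3,j-1].
  j=3: rhs holds (empty prefix). k = 0.

0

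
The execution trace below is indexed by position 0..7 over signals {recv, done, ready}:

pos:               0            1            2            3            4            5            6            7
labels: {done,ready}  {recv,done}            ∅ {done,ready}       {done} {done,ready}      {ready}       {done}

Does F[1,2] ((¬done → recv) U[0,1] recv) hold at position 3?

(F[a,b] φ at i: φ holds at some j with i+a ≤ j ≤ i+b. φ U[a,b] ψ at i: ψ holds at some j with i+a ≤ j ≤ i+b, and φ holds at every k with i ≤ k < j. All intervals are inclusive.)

Check ((¬done → recv) U[0,1] recv) at each j in [4,5]:
  j=4: fails
  j=5: fails
No position in the window satisfies it → formula fails.

Does not hold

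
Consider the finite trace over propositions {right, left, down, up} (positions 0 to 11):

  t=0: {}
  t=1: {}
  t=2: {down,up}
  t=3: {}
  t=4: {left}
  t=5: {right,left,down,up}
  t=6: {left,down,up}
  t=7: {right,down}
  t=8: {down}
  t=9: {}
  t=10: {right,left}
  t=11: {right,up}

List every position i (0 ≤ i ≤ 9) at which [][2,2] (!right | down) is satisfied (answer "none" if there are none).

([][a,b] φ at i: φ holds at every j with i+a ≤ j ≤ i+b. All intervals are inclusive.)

Evaluate at each i in [0,9]:
  i=0: ✓ (all of [2,2])
  i=1: ✓ (all of [3,3])
  i=2: ✓ (all of [4,4])
  i=3: ✓ (all of [5,5])
  i=4: ✓ (all of [6,6])
  i=5: ✓ (all of [7,7])
  i=6: ✓ (all of [8,8])
  i=7: ✓ (all of [9,9])
  i=8: ✗ (fails at j=10)
  i=9: ✗ (fails at j=11)

0, 1, 2, 3, 4, 5, 6, 7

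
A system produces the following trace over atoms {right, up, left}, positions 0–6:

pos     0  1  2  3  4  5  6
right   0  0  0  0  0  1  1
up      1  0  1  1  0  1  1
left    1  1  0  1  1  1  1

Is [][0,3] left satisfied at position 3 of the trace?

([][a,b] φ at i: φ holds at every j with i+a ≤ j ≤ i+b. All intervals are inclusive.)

Yes

Check left at every j in [3,6]:
  j=3: true
  j=4: true
  j=5: true
  j=6: true
All positions satisfy it → formula holds.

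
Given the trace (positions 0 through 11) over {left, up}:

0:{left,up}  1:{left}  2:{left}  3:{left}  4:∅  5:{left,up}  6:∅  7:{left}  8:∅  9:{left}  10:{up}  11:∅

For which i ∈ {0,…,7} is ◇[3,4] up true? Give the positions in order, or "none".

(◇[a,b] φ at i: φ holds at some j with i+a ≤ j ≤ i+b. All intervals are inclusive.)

Evaluate at each i in [0,7]:
  i=0: ✗ (none in [3,4])
  i=1: ✓ (witness j=5)
  i=2: ✓ (witness j=5)
  i=3: ✗ (none in [6,7])
  i=4: ✗ (none in [7,8])
  i=5: ✗ (none in [8,9])
  i=6: ✓ (witness j=10)
  i=7: ✓ (witness j=10)

1, 2, 6, 7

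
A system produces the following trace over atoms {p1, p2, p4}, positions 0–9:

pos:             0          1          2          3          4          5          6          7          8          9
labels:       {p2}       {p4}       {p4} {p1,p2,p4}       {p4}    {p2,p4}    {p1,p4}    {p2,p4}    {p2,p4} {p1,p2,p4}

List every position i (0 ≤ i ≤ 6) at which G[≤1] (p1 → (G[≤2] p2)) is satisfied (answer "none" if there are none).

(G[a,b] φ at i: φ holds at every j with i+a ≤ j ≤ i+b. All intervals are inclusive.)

0, 1, 4

Evaluate at each i in [0,6]:
  i=0: ✓ (all of [0,1])
  i=1: ✓ (all of [1,2])
  i=2: ✗ (fails at j=3)
  i=3: ✗ (fails at j=3)
  i=4: ✓ (all of [4,5])
  i=5: ✗ (fails at j=6)
  i=6: ✗ (fails at j=6)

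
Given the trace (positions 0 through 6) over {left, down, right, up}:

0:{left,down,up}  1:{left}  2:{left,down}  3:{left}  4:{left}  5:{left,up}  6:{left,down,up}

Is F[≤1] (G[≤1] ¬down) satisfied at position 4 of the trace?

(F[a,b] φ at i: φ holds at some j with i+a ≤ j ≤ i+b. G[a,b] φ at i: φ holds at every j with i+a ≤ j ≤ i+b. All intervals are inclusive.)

Check G[≤1] ¬down at each j in [4,5]:
  j=4: holds on [4,5]
  j=5: fails at 6
Found at j=4 → formula holds.

Yes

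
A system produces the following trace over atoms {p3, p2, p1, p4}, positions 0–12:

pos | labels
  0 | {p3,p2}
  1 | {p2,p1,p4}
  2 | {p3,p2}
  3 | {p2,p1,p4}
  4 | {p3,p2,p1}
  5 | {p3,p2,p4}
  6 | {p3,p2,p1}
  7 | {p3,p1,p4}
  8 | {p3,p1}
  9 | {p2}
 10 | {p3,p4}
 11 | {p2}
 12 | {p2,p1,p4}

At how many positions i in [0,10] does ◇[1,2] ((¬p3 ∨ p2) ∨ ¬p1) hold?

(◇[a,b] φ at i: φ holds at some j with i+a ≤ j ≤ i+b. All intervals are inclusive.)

Evaluate at each i in [0,10]:
  i=0: ✓ (witness j=1)
  i=1: ✓ (witness j=2)
  i=2: ✓ (witness j=3)
  i=3: ✓ (witness j=4)
  i=4: ✓ (witness j=5)
  i=5: ✓ (witness j=6)
  i=6: ✗ (none in [7,8])
  i=7: ✓ (witness j=9)
  i=8: ✓ (witness j=9)
  i=9: ✓ (witness j=10)
  i=10: ✓ (witness j=11)
Positions where it holds: {0, 1, 2, 3, 4, 5, 7, 8, 9, 10} → 10.

10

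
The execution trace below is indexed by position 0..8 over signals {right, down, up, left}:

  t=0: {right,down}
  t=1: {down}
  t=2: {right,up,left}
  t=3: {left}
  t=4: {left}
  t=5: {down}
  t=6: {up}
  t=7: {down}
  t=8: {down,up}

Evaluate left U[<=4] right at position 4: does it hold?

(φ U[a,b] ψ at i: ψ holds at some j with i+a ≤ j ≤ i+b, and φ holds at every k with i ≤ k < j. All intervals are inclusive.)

Does not hold

Need some j in [4,8] with right, and left at every k in [4,j-1].
  j=4: right false.
  j=5: right false.
  j=6: right false.
  j=7: right false.
  j=8: right false.
No j in the window works → until fails.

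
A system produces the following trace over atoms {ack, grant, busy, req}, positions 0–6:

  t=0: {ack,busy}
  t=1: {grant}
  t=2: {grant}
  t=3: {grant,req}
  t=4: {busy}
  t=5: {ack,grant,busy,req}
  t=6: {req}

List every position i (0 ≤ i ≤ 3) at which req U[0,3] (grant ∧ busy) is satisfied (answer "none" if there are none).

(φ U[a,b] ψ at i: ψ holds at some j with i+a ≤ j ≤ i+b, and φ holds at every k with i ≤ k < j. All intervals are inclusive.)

Evaluate at each i in [0,3]:
  i=0: ✗ (no rhs in [0,3])
  i=1: ✗ (no rhs in [1,4])
  i=2: ✗ (lhs fails at k=2 before rhs at j=5)
  i=3: ✗ (lhs fails at k=4 before rhs at j=5)

none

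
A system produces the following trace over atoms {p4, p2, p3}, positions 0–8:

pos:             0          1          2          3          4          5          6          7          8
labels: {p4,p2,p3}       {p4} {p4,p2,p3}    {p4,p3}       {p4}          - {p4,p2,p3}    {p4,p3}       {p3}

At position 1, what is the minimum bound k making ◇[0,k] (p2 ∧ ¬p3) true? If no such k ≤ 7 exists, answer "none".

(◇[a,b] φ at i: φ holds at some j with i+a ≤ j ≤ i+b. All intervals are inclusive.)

Scan j = 1,2,… for (p2 ∧ ¬p3):
  j=1: fails
  j=2: fails
  j=3: fails
  j=4: fails
  j=5: fails
  j=6: fails
  j=7: fails
  j=8: fails
No j in [1,8] satisfies it → none.

none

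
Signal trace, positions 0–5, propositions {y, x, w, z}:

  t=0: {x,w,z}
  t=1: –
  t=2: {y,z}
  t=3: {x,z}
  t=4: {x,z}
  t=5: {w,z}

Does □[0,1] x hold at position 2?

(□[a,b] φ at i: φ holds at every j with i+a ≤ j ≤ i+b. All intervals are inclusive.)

Check x at every j in [2,3]:
  j=2: false
  j=3: true
Fails at j=2 → formula fails.

No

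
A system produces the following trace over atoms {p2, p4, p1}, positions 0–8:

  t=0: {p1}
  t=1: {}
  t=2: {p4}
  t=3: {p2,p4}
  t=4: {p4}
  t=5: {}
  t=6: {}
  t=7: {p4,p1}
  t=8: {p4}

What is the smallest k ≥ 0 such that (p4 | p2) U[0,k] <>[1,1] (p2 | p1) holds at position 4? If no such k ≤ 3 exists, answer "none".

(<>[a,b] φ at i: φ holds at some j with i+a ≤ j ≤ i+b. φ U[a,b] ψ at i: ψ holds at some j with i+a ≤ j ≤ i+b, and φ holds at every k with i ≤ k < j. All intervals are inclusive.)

none

Need earliest j ≥ 4 with <>[1,1] (p2 | p1), and (p4 | p2) at every k in [4,j-1].
  j=4: rhs fails.
  j=5: rhs fails.
  j=6: rhs holds but lhs fails at k=5.
  j=7: rhs fails.
No witness within the range → none.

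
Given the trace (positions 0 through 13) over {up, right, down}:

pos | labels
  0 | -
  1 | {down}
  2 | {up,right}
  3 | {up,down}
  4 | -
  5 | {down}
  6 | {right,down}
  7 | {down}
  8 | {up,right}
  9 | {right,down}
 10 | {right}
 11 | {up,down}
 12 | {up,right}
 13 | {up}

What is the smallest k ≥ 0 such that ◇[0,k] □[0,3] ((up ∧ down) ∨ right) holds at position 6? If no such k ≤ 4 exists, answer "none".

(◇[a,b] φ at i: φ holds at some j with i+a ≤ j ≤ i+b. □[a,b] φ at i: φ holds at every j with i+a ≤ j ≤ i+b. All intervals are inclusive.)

2

Scan j = 6,7,… for □[0,3] ((up ∧ down) ∨ right):
  j=6: fails
  j=7: fails
  j=8: holds
First hit at j=8, so smallest k = 8-6 = 2.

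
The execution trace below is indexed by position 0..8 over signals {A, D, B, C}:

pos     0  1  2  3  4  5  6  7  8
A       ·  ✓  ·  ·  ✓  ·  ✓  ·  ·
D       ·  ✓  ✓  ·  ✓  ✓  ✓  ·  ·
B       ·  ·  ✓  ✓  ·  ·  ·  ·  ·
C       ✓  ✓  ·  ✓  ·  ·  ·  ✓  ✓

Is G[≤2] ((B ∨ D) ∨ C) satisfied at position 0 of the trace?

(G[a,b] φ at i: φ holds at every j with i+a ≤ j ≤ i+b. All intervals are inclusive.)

Check ((B ∨ D) ∨ C) at every j in [0,2]:
  j=0: true
  j=1: true
  j=2: true
All positions satisfy it → formula holds.

Yes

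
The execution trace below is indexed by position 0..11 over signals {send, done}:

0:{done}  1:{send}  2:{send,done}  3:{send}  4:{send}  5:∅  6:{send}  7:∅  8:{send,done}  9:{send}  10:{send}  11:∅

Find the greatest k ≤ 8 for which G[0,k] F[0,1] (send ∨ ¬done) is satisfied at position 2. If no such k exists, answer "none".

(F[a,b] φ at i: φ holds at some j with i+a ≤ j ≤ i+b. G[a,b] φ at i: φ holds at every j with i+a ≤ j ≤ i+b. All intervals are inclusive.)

8

F[0,1] (send ∨ ¬done) must hold from j=2 onward; find where it first fails.
  j=2: holds
  j=3: holds
  j=4: holds
  j=5: holds
  j=6: holds
  j=7: holds
  j=8: holds
  j=9: holds
  j=10: holds
Holds through j=10; largest k = 8.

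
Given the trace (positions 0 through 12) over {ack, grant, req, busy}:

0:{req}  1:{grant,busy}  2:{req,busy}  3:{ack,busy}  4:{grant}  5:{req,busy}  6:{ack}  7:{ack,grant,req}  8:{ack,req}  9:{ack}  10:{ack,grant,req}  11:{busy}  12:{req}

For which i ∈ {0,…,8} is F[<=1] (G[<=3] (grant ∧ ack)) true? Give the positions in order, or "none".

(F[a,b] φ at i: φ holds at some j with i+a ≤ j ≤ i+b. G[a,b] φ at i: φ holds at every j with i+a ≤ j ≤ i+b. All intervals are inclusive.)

Evaluate at each i in [0,8]:
  i=0: ✗ (none in [0,1])
  i=1: ✗ (none in [1,2])
  i=2: ✗ (none in [2,3])
  i=3: ✗ (none in [3,4])
  i=4: ✗ (none in [4,5])
  i=5: ✗ (none in [5,6])
  i=6: ✗ (none in [6,7])
  i=7: ✗ (none in [7,8])
  i=8: ✗ (none in [8,9])

none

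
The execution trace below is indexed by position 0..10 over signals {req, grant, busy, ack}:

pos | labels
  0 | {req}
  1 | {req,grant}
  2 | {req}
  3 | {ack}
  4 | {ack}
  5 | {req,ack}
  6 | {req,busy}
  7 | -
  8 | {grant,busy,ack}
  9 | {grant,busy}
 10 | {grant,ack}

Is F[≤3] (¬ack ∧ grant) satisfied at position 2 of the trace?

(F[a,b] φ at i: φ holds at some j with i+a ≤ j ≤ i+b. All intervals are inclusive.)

No

Check (¬ack ∧ grant) at each j in [2,5]:
  j=2: false
  j=3: false
  j=4: false
  j=5: false
No position in the window satisfies it → formula fails.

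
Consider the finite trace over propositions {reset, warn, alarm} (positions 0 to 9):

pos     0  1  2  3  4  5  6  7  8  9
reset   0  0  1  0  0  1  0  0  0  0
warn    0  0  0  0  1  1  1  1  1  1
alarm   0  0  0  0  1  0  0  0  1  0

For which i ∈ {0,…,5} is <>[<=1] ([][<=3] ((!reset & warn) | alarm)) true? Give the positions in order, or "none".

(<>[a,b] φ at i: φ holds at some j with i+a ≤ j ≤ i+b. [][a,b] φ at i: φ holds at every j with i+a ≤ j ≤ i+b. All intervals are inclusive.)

5

Evaluate at each i in [0,5]:
  i=0: ✗ (none in [0,1])
  i=1: ✗ (none in [1,2])
  i=2: ✗ (none in [2,3])
  i=3: ✗ (none in [3,4])
  i=4: ✗ (none in [4,5])
  i=5: ✓ (witness j=6)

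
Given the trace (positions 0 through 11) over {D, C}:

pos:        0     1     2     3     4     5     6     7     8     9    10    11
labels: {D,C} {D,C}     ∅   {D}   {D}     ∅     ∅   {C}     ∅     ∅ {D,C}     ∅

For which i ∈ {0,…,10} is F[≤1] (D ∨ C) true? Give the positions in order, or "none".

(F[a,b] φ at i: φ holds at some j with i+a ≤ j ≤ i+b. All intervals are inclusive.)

0, 1, 2, 3, 4, 6, 7, 9, 10

Evaluate at each i in [0,10]:
  i=0: ✓ (witness j=0)
  i=1: ✓ (witness j=1)
  i=2: ✓ (witness j=3)
  i=3: ✓ (witness j=3)
  i=4: ✓ (witness j=4)
  i=5: ✗ (none in [5,6])
  i=6: ✓ (witness j=7)
  i=7: ✓ (witness j=7)
  i=8: ✗ (none in [8,9])
  i=9: ✓ (witness j=10)
  i=10: ✓ (witness j=10)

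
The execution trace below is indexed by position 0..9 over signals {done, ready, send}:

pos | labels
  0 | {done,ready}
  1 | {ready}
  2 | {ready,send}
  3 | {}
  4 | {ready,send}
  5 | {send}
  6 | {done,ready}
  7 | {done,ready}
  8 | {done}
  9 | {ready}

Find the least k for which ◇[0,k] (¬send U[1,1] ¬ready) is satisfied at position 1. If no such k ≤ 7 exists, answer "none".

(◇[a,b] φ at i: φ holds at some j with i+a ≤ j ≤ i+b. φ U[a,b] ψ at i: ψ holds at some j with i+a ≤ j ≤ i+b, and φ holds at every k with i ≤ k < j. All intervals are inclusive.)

6

Scan j = 1,2,… for (¬send U[1,1] ¬ready):
  j=1: fails
  j=2: fails
  j=3: fails
  j=4: fails
  j=5: fails
  j=6: fails
  j=7: holds
First hit at j=7, so smallest k = 7-1 = 6.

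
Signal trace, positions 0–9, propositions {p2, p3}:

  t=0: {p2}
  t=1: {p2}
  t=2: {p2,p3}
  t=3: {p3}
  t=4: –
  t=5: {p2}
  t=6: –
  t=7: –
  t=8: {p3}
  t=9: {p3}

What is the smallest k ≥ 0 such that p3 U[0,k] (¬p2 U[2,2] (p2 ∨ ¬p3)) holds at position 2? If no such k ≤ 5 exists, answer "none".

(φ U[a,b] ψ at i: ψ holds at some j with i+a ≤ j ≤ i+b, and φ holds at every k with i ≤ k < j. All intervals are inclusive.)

Need earliest j ≥ 2 with (¬p2 U[2,2] (p2 ∨ ¬p3)), and p3 at every k in [2,j-1].
  j=2: rhs fails.
  j=3: rhs holds; lhs holds on [2,2]. k = 1.

1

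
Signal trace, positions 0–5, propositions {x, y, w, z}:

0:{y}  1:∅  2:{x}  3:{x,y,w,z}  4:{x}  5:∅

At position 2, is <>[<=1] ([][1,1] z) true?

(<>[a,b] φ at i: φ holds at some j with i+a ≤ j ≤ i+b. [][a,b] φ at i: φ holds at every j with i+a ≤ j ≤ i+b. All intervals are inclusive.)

Check [][1,1] z at each j in [2,3]:
  j=2: holds on [3,3]
  j=3: fails at 4
Found at j=2 → formula holds.

True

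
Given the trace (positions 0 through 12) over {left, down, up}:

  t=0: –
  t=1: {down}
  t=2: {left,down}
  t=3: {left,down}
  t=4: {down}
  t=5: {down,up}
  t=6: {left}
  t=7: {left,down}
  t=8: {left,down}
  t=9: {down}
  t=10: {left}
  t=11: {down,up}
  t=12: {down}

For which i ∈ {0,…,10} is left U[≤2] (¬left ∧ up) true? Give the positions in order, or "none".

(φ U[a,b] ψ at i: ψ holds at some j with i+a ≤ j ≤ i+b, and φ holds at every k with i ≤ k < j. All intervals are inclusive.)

5, 10

Evaluate at each i in [0,10]:
  i=0: ✗ (no rhs in [0,2])
  i=1: ✗ (no rhs in [1,3])
  i=2: ✗ (no rhs in [2,4])
  i=3: ✗ (lhs fails at k=4 before rhs at j=5)
  i=4: ✗ (lhs fails at k=4 before rhs at j=5)
  i=5: ✓ (rhs at j=5)
  i=6: ✗ (no rhs in [6,8])
  i=7: ✗ (no rhs in [7,9])
  i=8: ✗ (no rhs in [8,10])
  i=9: ✗ (lhs fails at k=9 before rhs at j=11)
  i=10: ✓ (rhs at j=11; lhs holds on [10,10])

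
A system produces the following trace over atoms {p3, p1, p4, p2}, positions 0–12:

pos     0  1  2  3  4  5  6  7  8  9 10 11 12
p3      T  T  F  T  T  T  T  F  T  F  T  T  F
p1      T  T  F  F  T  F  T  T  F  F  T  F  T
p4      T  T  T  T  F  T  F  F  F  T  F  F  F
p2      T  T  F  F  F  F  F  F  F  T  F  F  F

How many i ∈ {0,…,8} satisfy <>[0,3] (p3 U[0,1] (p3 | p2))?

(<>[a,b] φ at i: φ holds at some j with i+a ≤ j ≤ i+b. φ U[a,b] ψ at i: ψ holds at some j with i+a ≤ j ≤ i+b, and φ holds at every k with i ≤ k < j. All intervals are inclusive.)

9

Evaluate at each i in [0,8]:
  i=0: ✓ (witness j=0)
  i=1: ✓ (witness j=1)
  i=2: ✓ (witness j=3)
  i=3: ✓ (witness j=3)
  i=4: ✓ (witness j=4)
  i=5: ✓ (witness j=5)
  i=6: ✓ (witness j=6)
  i=7: ✓ (witness j=8)
  i=8: ✓ (witness j=8)
Positions where it holds: {0, 1, 2, 3, 4, 5, 6, 7, 8} → 9.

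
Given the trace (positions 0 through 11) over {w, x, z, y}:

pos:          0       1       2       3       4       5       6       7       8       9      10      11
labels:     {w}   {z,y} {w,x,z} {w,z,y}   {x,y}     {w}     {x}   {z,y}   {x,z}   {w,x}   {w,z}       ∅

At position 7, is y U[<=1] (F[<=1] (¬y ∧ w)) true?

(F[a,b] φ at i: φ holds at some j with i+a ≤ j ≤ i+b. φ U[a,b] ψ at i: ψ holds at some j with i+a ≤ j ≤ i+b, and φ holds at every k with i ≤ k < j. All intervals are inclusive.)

Need some j in [7,8] with F[<=1] (¬y ∧ w), and y at every k in [7,j-1].
  j=7: F[<=1] (¬y ∧ w) — fails (none in [7,8]).
  j=8: F[<=1] (¬y ∧ w) holds; y holds at every k in [7,7] → satisfied.

Yes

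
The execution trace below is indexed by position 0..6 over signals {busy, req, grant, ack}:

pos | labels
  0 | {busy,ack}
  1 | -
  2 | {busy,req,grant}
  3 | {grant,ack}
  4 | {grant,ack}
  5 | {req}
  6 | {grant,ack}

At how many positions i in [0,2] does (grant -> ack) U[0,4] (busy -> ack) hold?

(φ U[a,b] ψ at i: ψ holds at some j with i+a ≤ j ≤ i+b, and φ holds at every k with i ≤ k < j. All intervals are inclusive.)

2

Evaluate at each i in [0,2]:
  i=0: ✓ (rhs at j=0)
  i=1: ✓ (rhs at j=1)
  i=2: ✗ (lhs fails at k=2 before rhs at j=3)
Positions where it holds: {0, 1} → 2.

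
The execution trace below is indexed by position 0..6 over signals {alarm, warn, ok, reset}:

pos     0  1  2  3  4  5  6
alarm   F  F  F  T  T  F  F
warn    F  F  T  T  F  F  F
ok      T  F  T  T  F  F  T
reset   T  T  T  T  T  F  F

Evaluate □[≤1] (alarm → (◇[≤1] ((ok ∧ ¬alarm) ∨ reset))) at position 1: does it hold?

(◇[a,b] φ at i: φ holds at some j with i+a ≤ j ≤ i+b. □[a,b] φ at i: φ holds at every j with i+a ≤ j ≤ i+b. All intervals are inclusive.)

True

Check (alarm → (◇[≤1] ((ok ∧ ¬alarm) ∨ reset))) at every j in [1,2]:
  j=1: antecedent false → ✓
  j=2: antecedent false → ✓
All positions satisfy it → formula holds.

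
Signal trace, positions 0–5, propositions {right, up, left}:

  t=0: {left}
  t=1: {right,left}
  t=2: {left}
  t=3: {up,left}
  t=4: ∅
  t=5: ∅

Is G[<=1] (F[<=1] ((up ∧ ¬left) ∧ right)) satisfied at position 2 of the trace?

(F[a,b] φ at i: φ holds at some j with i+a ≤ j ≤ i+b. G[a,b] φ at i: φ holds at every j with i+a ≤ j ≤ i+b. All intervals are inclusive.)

False

Check F[<=1] ((up ∧ ¬left) ∧ right) at every j in [2,3]:
  j=2: fails (none in [2,3])
  j=3: fails (none in [3,4])
Fails at j=2 → formula fails.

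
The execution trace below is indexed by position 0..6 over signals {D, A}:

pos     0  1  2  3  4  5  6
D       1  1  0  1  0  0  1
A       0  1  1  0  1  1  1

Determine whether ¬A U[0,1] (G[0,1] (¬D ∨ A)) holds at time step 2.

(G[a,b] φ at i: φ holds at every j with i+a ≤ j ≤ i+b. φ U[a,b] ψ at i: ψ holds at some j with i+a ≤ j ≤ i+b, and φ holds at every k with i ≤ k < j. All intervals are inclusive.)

Need some j in [2,3] with G[0,1] (¬D ∨ A), and ¬A at every k in [2,j-1].
  j=2: G[0,1] (¬D ∨ A) — fails at 3.
  j=3: G[0,1] (¬D ∨ A) — fails at 3.
No j in the window works → until fails.

False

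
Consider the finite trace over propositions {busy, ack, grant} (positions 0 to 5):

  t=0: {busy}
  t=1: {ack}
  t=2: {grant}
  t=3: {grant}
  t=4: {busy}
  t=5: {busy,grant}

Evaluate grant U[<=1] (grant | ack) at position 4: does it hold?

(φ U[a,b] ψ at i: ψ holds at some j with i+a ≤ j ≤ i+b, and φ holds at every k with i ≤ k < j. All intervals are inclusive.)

Need some j in [4,5] with (grant | ack), and grant at every k in [4,j-1].
  j=4: (grant | ack) false.
  j=5: (grant | ack) holds, but grant fails at k=4 → not this j.
No j in the window works → until fails.

No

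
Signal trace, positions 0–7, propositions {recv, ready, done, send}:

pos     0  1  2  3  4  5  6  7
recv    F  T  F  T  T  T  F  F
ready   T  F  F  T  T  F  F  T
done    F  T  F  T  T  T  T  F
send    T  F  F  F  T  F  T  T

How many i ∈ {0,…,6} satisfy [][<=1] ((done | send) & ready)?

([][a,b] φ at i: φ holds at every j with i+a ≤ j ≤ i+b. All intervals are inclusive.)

Evaluate at each i in [0,6]:
  i=0: ✗ (fails at j=1)
  i=1: ✗ (fails at j=1)
  i=2: ✗ (fails at j=2)
  i=3: ✓ (all of [3,4])
  i=4: ✗ (fails at j=5)
  i=5: ✗ (fails at j=5)
  i=6: ✗ (fails at j=6)
Positions where it holds: {3} → 1.

1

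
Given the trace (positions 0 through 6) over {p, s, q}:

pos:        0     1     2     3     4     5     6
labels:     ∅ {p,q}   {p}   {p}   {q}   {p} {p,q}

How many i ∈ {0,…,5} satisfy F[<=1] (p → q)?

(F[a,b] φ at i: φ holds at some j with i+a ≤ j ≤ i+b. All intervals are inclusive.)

Evaluate at each i in [0,5]:
  i=0: ✓ (witness j=0)
  i=1: ✓ (witness j=1)
  i=2: ✗ (none in [2,3])
  i=3: ✓ (witness j=4)
  i=4: ✓ (witness j=4)
  i=5: ✓ (witness j=6)
Positions where it holds: {0, 1, 3, 4, 5} → 5.

5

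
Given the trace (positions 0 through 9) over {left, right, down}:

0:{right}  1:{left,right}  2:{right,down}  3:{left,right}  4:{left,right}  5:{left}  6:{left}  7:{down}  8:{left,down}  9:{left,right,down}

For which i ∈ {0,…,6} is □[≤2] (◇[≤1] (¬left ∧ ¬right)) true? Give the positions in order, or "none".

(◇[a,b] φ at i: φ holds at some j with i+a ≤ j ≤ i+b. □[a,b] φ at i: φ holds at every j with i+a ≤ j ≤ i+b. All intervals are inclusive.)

none

Evaluate at each i in [0,6]:
  i=0: ✗ (fails at j=0)
  i=1: ✗ (fails at j=1)
  i=2: ✗ (fails at j=2)
  i=3: ✗ (fails at j=3)
  i=4: ✗ (fails at j=4)
  i=5: ✗ (fails at j=5)
  i=6: ✗ (fails at j=8)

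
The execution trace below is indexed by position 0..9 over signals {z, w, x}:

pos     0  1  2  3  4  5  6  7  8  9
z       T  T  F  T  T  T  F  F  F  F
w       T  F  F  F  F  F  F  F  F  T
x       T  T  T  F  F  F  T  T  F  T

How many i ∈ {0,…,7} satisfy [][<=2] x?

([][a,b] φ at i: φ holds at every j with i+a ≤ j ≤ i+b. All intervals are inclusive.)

Evaluate at each i in [0,7]:
  i=0: ✓ (all of [0,2])
  i=1: ✗ (fails at j=3)
  i=2: ✗ (fails at j=3)
  i=3: ✗ (fails at j=3)
  i=4: ✗ (fails at j=4)
  i=5: ✗ (fails at j=5)
  i=6: ✗ (fails at j=8)
  i=7: ✗ (fails at j=8)
Positions where it holds: {0} → 1.

1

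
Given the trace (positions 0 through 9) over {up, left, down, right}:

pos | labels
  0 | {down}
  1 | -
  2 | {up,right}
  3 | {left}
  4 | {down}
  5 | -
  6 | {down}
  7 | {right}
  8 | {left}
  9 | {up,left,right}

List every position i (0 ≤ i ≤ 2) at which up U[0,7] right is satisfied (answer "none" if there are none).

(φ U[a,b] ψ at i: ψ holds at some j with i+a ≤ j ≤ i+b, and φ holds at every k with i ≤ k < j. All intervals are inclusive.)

2

Evaluate at each i in [0,2]:
  i=0: ✗ (lhs fails at k=0 before rhs at j=2)
  i=1: ✗ (lhs fails at k=1 before rhs at j=2)
  i=2: ✓ (rhs at j=2)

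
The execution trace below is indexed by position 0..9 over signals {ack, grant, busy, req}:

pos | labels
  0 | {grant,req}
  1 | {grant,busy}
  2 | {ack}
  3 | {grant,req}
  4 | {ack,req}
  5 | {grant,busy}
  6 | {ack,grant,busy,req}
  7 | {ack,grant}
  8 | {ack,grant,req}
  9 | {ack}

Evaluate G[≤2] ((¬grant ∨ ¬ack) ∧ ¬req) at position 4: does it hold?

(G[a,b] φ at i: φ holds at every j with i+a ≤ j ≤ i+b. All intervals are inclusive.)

Does not hold

Check ((¬grant ∨ ¬ack) ∧ ¬req) at every j in [4,6]:
  j=4: false
  j=5: true
  j=6: false
Fails at j=4 → formula fails.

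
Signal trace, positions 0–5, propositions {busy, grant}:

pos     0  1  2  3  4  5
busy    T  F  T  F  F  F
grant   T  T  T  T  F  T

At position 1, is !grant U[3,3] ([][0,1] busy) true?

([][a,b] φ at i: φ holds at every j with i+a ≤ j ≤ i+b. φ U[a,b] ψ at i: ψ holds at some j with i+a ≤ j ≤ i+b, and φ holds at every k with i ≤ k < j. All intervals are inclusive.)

Need some j in [4,4] with [][0,1] busy, and !grant at every k in [1,j-1].
  j=4: [][0,1] busy — fails at 4.
No j in the window works → until fails.

No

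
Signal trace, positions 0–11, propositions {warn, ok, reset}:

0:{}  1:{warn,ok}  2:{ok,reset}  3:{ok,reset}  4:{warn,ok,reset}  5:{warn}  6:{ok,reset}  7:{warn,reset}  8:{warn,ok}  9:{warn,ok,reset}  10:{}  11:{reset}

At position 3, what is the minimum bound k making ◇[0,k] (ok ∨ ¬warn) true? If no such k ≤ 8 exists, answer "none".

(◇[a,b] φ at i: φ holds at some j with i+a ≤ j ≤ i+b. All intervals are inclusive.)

0

Scan j = 3,4,… for (ok ∨ ¬warn):
  j=3: holds
First hit at j=3, so smallest k = 3-3 = 0.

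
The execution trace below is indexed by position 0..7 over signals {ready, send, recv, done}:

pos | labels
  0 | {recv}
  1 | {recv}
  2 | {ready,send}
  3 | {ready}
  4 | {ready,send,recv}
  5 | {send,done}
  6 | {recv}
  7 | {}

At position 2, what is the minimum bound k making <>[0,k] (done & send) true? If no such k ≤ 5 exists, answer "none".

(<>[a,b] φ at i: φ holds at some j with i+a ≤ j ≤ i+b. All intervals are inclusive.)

Scan j = 2,3,… for (done & send):
  j=2: fails
  j=3: fails
  j=4: fails
  j=5: holds
First hit at j=5, so smallest k = 5-2 = 3.

3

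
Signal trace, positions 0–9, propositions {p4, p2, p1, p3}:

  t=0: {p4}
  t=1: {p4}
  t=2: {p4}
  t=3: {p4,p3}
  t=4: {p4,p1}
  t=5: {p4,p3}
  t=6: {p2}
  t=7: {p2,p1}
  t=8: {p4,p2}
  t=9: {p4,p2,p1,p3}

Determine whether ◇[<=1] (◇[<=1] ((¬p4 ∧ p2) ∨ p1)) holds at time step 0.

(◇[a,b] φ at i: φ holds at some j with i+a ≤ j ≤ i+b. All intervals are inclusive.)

Check ◇[<=1] ((¬p4 ∧ p2) ∨ p1) at each j in [0,1]:
  j=0: fails (none in [0,1])
  j=1: fails (none in [1,2])
No position in the window satisfies it → formula fails.

No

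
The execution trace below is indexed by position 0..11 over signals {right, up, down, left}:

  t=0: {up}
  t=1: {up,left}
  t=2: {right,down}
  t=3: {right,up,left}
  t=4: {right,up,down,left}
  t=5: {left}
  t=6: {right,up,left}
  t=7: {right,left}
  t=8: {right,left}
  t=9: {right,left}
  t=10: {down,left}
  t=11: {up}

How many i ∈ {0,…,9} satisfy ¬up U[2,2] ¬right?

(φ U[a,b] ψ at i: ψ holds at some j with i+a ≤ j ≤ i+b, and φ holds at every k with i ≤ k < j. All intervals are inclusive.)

Evaluate at each i in [0,9]:
  i=0: ✗ (no rhs in [2,2])
  i=1: ✗ (no rhs in [3,3])
  i=2: ✗ (no rhs in [4,4])
  i=3: ✗ (lhs fails at k=3 before rhs at j=5)
  i=4: ✗ (no rhs in [6,6])
  i=5: ✗ (no rhs in [7,7])
  i=6: ✗ (no rhs in [8,8])
  i=7: ✗ (no rhs in [9,9])
  i=8: ✓ (rhs at j=10; lhs holds on [8,9])
  i=9: ✓ (rhs at j=11; lhs holds on [9,10])
Positions where it holds: {8, 9} → 2.

2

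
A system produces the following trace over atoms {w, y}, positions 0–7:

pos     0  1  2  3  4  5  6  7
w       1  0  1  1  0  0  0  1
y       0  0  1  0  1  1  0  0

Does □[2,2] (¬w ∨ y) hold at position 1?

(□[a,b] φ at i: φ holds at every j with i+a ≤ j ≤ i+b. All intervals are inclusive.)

No

Check (¬w ∨ y) at every j in [3,3]:
  j=3: false
Fails at j=3 → formula fails.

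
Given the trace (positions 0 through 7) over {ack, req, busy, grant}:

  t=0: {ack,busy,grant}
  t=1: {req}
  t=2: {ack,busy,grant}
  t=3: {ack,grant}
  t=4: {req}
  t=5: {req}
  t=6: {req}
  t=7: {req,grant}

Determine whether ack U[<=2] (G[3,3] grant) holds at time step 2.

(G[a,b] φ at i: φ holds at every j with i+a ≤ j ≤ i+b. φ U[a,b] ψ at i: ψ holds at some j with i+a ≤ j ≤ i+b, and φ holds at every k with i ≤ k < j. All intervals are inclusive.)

True

Need some j in [2,4] with G[3,3] grant, and ack at every k in [2,j-1].
  j=2: G[3,3] grant — fails at 5.
  j=3: G[3,3] grant — fails at 6.
  j=4: G[3,3] grant holds; ack holds at every k in [2,3] → satisfied.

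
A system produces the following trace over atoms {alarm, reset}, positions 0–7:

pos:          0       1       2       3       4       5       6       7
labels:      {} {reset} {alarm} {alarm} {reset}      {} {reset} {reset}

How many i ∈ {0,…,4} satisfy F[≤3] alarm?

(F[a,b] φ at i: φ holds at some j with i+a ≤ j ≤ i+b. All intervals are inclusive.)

Evaluate at each i in [0,4]:
  i=0: ✓ (witness j=2)
  i=1: ✓ (witness j=2)
  i=2: ✓ (witness j=2)
  i=3: ✓ (witness j=3)
  i=4: ✗ (none in [4,7])
Positions where it holds: {0, 1, 2, 3} → 4.

4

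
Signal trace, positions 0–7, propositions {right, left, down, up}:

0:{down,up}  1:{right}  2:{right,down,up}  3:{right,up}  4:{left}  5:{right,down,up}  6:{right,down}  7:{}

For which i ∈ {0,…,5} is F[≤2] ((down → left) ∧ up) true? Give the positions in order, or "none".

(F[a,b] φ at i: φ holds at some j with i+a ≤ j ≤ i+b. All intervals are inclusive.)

1, 2, 3

Evaluate at each i in [0,5]:
  i=0: ✗ (none in [0,2])
  i=1: ✓ (witness j=3)
  i=2: ✓ (witness j=3)
  i=3: ✓ (witness j=3)
  i=4: ✗ (none in [4,6])
  i=5: ✗ (none in [5,7])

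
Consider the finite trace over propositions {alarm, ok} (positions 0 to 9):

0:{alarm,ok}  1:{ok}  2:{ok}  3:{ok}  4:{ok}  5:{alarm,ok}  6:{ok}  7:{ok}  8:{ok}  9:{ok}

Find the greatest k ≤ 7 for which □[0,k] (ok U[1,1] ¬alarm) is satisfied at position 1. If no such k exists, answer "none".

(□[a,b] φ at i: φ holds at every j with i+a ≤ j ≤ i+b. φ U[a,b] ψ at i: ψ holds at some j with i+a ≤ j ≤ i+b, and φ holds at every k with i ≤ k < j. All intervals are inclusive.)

2

(ok U[1,1] ¬alarm) must hold from j=1 onward; find where it first fails.
  j=1: holds
  j=2: holds
  j=3: holds
  j=4: fails
Holds on [1,3], so largest k = 2.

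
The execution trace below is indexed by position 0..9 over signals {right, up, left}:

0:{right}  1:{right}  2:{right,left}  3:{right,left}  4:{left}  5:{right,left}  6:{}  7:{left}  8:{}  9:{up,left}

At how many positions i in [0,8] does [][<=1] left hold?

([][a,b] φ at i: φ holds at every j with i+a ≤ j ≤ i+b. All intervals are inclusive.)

3

Evaluate at each i in [0,8]:
  i=0: ✗ (fails at j=0)
  i=1: ✗ (fails at j=1)
  i=2: ✓ (all of [2,3])
  i=3: ✓ (all of [3,4])
  i=4: ✓ (all of [4,5])
  i=5: ✗ (fails at j=6)
  i=6: ✗ (fails at j=6)
  i=7: ✗ (fails at j=8)
  i=8: ✗ (fails at j=8)
Positions where it holds: {2, 3, 4} → 3.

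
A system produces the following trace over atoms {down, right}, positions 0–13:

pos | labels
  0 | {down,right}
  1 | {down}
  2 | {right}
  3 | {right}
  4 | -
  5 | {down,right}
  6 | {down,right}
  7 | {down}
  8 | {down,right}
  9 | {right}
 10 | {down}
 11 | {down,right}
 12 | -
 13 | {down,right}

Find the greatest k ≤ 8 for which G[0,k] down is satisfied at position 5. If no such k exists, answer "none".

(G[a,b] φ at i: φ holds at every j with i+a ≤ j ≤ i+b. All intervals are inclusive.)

3

down must hold from j=5 onward; find where it first fails.
  j=5: holds
  j=6: holds
  j=7: holds
  j=8: holds
  j=9: fails
Holds on [5,8], so largest k = 3.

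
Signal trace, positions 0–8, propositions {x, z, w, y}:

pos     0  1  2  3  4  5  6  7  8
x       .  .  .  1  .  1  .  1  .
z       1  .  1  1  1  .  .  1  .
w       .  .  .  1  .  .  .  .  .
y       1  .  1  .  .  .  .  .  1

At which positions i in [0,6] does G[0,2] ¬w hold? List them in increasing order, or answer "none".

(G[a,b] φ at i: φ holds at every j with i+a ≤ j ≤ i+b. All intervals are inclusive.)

0, 4, 5, 6

Evaluate at each i in [0,6]:
  i=0: ✓ (all of [0,2])
  i=1: ✗ (fails at j=3)
  i=2: ✗ (fails at j=3)
  i=3: ✗ (fails at j=3)
  i=4: ✓ (all of [4,6])
  i=5: ✓ (all of [5,7])
  i=6: ✓ (all of [6,8])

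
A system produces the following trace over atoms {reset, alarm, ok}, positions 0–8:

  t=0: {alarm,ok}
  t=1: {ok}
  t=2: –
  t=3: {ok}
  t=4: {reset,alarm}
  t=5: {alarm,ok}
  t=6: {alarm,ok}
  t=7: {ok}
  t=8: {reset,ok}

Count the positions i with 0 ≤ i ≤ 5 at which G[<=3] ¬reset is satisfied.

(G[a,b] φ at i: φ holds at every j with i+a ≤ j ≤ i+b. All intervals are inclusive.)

Evaluate at each i in [0,5]:
  i=0: ✓ (all of [0,3])
  i=1: ✗ (fails at j=4)
  i=2: ✗ (fails at j=4)
  i=3: ✗ (fails at j=4)
  i=4: ✗ (fails at j=4)
  i=5: ✗ (fails at j=8)
Positions where it holds: {0} → 1.

1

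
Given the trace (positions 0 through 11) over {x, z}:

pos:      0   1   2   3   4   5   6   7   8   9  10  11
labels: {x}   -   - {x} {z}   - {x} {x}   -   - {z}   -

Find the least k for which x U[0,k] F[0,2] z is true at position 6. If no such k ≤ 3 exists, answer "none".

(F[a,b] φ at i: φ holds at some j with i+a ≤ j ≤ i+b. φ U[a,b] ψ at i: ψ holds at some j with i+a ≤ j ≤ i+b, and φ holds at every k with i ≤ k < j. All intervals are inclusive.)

Need earliest j ≥ 6 with F[0,2] z, and x at every k in [6,j-1].
  j=6: rhs fails.
  j=7: rhs fails.
  j=8: rhs holds; lhs holds on [6,7]. k = 2.

2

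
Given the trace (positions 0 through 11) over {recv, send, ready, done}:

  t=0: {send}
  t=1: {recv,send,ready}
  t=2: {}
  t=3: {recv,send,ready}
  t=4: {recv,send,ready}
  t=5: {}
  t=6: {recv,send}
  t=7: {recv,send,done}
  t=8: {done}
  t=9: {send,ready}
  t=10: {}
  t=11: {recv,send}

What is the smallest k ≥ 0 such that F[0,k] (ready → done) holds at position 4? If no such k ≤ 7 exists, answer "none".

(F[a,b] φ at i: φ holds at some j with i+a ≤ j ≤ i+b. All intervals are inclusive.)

Scan j = 4,5,… for (ready → done):
  j=4: fails
  j=5: holds
First hit at j=5, so smallest k = 5-4 = 1.

1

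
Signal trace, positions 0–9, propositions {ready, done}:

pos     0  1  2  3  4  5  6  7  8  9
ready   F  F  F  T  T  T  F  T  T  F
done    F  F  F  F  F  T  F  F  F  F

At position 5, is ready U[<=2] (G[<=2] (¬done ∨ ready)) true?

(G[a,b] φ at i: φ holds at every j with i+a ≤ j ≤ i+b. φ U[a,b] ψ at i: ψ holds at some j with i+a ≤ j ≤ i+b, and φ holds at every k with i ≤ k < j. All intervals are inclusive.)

Need some j in [5,7] with G[<=2] (¬done ∨ ready), and ready at every k in [5,j-1].
  j=5: G[<=2] (¬done ∨ ready) holds; no prefix to check → satisfied.

Yes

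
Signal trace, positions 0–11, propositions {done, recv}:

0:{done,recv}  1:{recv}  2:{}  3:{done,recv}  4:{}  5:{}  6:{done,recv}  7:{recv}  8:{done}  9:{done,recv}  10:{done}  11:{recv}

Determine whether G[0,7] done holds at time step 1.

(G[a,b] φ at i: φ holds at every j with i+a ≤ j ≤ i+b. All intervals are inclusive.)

No

Check done at every j in [1,8]:
  j=1: false
  j=2: false
  j=3: true
  j=4: false
  j=5: false
  j=6: true
  j=7: false
  j=8: true
Fails at j=1 → formula fails.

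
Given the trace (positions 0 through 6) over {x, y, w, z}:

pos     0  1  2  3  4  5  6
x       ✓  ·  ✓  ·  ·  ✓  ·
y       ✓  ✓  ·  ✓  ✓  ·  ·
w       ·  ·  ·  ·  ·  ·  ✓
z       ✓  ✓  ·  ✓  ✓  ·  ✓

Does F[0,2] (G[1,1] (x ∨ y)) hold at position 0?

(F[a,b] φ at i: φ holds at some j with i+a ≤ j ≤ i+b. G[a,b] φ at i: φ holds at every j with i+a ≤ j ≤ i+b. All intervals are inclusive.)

True

Check G[1,1] (x ∨ y) at each j in [0,2]:
  j=0: holds on [1,1]
  j=1: holds on [2,2]
  j=2: holds on [3,3]
Found at j=0 → formula holds.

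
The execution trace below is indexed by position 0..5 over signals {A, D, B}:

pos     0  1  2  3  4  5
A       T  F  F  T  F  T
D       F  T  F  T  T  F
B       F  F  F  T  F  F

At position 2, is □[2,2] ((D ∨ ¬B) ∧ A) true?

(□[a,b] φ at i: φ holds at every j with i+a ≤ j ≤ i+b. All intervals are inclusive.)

Check ((D ∨ ¬B) ∧ A) at every j in [4,4]:
  j=4: false
Fails at j=4 → formula fails.

No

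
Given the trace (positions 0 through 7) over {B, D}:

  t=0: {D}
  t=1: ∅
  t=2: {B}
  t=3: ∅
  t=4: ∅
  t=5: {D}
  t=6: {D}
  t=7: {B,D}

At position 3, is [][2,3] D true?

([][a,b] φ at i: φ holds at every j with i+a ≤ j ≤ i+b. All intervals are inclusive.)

Check D at every j in [5,6]:
  j=5: true
  j=6: true
All positions satisfy it → formula holds.

True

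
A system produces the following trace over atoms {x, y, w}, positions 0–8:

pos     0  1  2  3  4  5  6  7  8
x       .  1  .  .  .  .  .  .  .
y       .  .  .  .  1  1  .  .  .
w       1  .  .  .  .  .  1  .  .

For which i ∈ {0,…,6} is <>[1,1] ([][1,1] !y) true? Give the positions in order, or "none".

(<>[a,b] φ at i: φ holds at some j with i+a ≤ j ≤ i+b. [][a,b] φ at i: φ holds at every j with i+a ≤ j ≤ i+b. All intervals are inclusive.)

0, 1, 4, 5, 6

Evaluate at each i in [0,6]:
  i=0: ✓ (witness j=1)
  i=1: ✓ (witness j=2)
  i=2: ✗ (none in [3,3])
  i=3: ✗ (none in [4,4])
  i=4: ✓ (witness j=5)
  i=5: ✓ (witness j=6)
  i=6: ✓ (witness j=7)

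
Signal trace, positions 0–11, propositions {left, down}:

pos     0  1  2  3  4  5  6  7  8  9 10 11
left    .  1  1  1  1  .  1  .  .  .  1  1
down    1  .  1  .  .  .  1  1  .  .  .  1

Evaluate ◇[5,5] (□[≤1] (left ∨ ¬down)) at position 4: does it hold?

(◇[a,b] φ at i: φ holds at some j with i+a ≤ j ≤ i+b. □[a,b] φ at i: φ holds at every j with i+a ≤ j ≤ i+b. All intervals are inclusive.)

True

Check □[≤1] (left ∨ ¬down) at each j in [9,9]:
  j=9: holds on [9,10]
Found at j=9 → formula holds.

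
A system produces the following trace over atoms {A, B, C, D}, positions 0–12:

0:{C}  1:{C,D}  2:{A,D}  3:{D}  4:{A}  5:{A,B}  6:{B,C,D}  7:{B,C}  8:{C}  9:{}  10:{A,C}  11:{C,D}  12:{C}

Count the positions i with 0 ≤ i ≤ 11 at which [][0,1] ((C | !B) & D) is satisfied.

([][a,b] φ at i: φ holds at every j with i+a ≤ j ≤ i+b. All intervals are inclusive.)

2

Evaluate at each i in [0,11]:
  i=0: ✗ (fails at j=0)
  i=1: ✓ (all of [1,2])
  i=2: ✓ (all of [2,3])
  i=3: ✗ (fails at j=4)
  i=4: ✗ (fails at j=4)
  i=5: ✗ (fails at j=5)
  i=6: ✗ (fails at j=7)
  i=7: ✗ (fails at j=7)
  i=8: ✗ (fails at j=8)
  i=9: ✗ (fails at j=9)
  i=10: ✗ (fails at j=10)
  i=11: ✗ (fails at j=12)
Positions where it holds: {1, 2} → 2.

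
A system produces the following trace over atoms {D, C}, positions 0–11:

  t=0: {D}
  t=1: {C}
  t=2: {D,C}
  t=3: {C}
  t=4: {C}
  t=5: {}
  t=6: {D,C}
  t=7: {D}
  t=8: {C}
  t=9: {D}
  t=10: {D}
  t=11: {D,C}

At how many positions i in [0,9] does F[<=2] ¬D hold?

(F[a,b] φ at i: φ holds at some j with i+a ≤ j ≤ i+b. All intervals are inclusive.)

Evaluate at each i in [0,9]:
  i=0: ✓ (witness j=1)
  i=1: ✓ (witness j=1)
  i=2: ✓ (witness j=3)
  i=3: ✓ (witness j=3)
  i=4: ✓ (witness j=4)
  i=5: ✓ (witness j=5)
  i=6: ✓ (witness j=8)
  i=7: ✓ (witness j=8)
  i=8: ✓ (witness j=8)
  i=9: ✗ (none in [9,11])
Positions where it holds: {0, 1, 2, 3, 4, 5, 6, 7, 8} → 9.

9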